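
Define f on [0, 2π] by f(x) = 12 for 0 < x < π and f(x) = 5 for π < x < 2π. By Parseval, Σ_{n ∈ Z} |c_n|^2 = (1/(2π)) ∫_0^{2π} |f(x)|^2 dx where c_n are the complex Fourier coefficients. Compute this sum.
Σ |c_n|^2 = 169/2

Parseval equates the L^2 energy of f (normalised by 1/(2π)) with the ℓ^2 sum of its Fourier coefficients: (1/(2π)) ∫_0^{2π} |f|^2 = Σ |c_n|^2.
Compute the left side: (1/(2π)) [∫_0^π 12^2 dx + ∫_π^{2π} 5^2 dx] = (1/(2π)) · (144π + 25π) = (144 + 25)/2 = 169/2.
So Σ_{n ∈ Z} |c_n|^2 = 169/2.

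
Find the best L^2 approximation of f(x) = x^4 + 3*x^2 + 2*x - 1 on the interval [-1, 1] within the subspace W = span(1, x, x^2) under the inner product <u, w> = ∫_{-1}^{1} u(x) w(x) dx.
g(x) = 27*x^2/7 + 2*x - 38/35

The best approximation g ∈ W is the orthogonal projection of f onto W. Writing g = a_0 + a_1 x + a_2 x^2, the coefficients solve the normal equations G · a = b where
  G_{ij} = <φ_i, φ_j> and b_i = <f, φ_i>, with φ_0 = 1, φ_1 = x, φ_2 = x^2.
G =
  [2, 0, 2/3]
  [0, 2/3, 0]
  [2/3, 0, 2/5],
b = (2/5, 4/3, 86/105).
Solving gives a_0 = -38/35, a_1 = 2, a_2 = 27/7, so
  g(x) = 27*x^2/7 + 2*x - 38/35.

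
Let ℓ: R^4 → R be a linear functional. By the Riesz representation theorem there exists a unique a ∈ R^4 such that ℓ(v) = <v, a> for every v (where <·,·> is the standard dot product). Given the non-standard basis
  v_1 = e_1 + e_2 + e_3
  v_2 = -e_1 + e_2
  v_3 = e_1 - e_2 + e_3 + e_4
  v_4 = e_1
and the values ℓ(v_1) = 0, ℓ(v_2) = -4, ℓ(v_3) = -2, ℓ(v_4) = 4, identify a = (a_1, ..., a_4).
a = (4, 0, -4, -2)

Write a = (a_1, ..., a_4) in the standard basis. For each basis vector v_i, ℓ(v_i) = <v_i, a> is a linear equation in the a_j's. Collect the n equations into a matrix system V a = ℓ, where row i of V is v_i (expressed in the standard basis). Since V is invertible (lower-triangular with 1s on the diagonal, up to permutation), solve by back-substitution:
  V =
[[1, 1, 1, 0],
 [-1, 1, 0, 0],
 [1, -1, 1, 1],
 [1, 0, 0, 0]]
  V a = (0, -4, -2, 4)
Solving gives a = (4, 0, -4, -2).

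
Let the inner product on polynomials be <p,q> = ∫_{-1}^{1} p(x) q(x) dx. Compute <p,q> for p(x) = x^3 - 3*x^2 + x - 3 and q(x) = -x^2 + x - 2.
<p,q> = 304/15

Expand the product: p(x)·q(x) = -x^5 + 4*x^4 - 6*x^3 + 10*x^2 - 5*x + 6.
∫_{-1}^{1} of each monomial x^k gives [2/(k+1) if k even, 0 if k odd]. Integrating term-by-term (or equivalently evaluating the antiderivative F(x) = -x^6/6 + 4*x^5/5 - 3*x^4/2 + 10*x^3/3 - 5*x^2/2 + 6*x at the endpoints):
  F(1) − F(−1) = 179/30 − (-143/10) = 304/15.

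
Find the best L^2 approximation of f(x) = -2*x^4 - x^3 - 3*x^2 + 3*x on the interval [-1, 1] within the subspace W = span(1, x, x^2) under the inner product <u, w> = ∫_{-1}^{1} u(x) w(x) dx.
g(x) = -33*x^2/7 + 12*x/5 + 6/35

The best approximation g ∈ W is the orthogonal projection of f onto W. Writing g = a_0 + a_1 x + a_2 x^2, the coefficients solve the normal equations G · a = b where
  G_{ij} = <φ_i, φ_j> and b_i = <f, φ_i>, with φ_0 = 1, φ_1 = x, φ_2 = x^2.
G =
  [2, 0, 2/3]
  [0, 2/3, 0]
  [2/3, 0, 2/5],
b = (-14/5, 8/5, -62/35).
Solving gives a_0 = 6/35, a_1 = 12/5, a_2 = -33/7, so
  g(x) = -33*x^2/7 + 12*x/5 + 6/35.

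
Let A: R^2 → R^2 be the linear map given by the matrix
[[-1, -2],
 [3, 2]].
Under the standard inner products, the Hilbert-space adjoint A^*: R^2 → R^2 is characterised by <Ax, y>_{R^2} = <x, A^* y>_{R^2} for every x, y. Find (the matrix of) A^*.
A^* = A^T =
[[-1, 3],
 [-2, 2]]

For real matrices with standard dot products, the defining identity <Ax, y> = <x, A^* y> gives (Ax)^T y = x^T (A^*) y, i.e. x^T A^T y = x^T (A^*) y. Since this holds for all x, y, we must have A^* = A^T. Therefore
A^* =
[[-1, 3],
 [-2, 2]].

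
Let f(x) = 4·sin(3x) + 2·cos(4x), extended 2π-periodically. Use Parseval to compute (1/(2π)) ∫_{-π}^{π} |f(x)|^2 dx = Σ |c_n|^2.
Σ |c_n|^2 = 10

Expand |f|^2 and use orthogonality of {sin(nx), cos(mx)} on [-π, π]:
  ∫_{-π}^{π} sin(nx)^2 dx = π, ∫ cos(mx)^2 dx = π, and cross terms integrate to 0.
So ∫_{-π}^{π} f(x)^2 dx = 4^2 · π + 2^2 · π = (16 + 4)π.
Divide by 2π: (16 + 4)/2 = 10.
By Parseval, this equals Σ |c_n|^2.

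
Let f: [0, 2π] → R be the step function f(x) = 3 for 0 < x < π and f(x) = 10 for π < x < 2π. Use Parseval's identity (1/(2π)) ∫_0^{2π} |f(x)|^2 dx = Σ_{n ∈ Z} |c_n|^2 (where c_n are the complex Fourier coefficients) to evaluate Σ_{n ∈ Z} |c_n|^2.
Σ |c_n|^2 = 109/2

Parseval equates the L^2 energy of f (normalised by 1/(2π)) with the ℓ^2 sum of its Fourier coefficients: (1/(2π)) ∫_0^{2π} |f|^2 = Σ |c_n|^2.
Compute the left side: (1/(2π)) [∫_0^π 3^2 dx + ∫_π^{2π} 10^2 dx] = (1/(2π)) · (9π + 100π) = (9 + 100)/2 = 109/2.
So Σ_{n ∈ Z} |c_n|^2 = 109/2.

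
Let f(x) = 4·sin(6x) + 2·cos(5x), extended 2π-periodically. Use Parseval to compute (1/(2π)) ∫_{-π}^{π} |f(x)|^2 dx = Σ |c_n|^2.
Σ |c_n|^2 = 10

Expand |f|^2 and use orthogonality of {sin(nx), cos(mx)} on [-π, π]:
  ∫_{-π}^{π} sin(nx)^2 dx = π, ∫ cos(mx)^2 dx = π, and cross terms integrate to 0.
So ∫_{-π}^{π} f(x)^2 dx = 4^2 · π + 2^2 · π = (16 + 4)π.
Divide by 2π: (16 + 4)/2 = 10.
By Parseval, this equals Σ |c_n|^2.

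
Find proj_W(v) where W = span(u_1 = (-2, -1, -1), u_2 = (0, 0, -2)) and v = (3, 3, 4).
proj_W(v) = (18/5, 9/5, 4)

Set up U = [u_1 | ... | u_2] ∈ R^(3×2). The projector onto W = col(U) is P = U (U^T U)^(-1) U^T.
Compute U^T U =
  [6, 2]
  [2, 4],
and U^T v = (-13, -8).
Solve U^T U · c = U^T v for the coefficients: c = (-9/5, -11/10). The projection is proj_W(v) = U c.
Check: (v - proj_W(v)) · u_1 = 0  (should be 0).
Check: (v - proj_W(v)) · u_2 = 0  (should be 0).
Result: proj_W(v) = (18/5, 9/5, 4).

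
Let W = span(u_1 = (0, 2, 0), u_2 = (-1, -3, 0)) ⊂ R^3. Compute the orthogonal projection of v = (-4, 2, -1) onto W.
proj_W(v) = (-4, 2, 0)

Set up U = [u_1 | ... | u_2] ∈ R^(3×2). The projector onto W = col(U) is P = U (U^T U)^(-1) U^T.
Compute U^T U =
  [4, -6]
  [-6, 10],
and U^T v = (4, -2).
Solve U^T U · c = U^T v for the coefficients: c = (7, 4). The projection is proj_W(v) = U c.
Check: (v - proj_W(v)) · u_1 = 0  (should be 0).
Check: (v - proj_W(v)) · u_2 = 0  (should be 0).
Result: proj_W(v) = (-4, 2, 0).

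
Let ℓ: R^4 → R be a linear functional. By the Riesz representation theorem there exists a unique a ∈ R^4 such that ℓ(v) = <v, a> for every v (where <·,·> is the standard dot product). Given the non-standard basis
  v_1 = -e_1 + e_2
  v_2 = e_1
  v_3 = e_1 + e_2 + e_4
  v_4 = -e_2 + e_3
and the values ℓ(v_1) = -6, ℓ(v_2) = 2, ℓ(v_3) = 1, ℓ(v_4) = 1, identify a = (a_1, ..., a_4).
a = (2, -4, -3, 3)

Write a = (a_1, ..., a_4) in the standard basis. For each basis vector v_i, ℓ(v_i) = <v_i, a> is a linear equation in the a_j's. Collect the n equations into a matrix system V a = ℓ, where row i of V is v_i (expressed in the standard basis). Since V is invertible (lower-triangular with 1s on the diagonal, up to permutation), solve by back-substitution:
  V =
[[-1, 1, 0, 0],
 [1, 0, 0, 0],
 [1, 1, 0, 1],
 [0, -1, 1, 0]]
  V a = (-6, 2, 1, 1)
Solving gives a = (2, -4, -3, 3).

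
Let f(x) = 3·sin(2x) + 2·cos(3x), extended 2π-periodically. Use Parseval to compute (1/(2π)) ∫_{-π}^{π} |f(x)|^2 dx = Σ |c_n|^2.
Σ |c_n|^2 = 13/2

Expand |f|^2 and use orthogonality of {sin(nx), cos(mx)} on [-π, π]:
  ∫_{-π}^{π} sin(nx)^2 dx = π, ∫ cos(mx)^2 dx = π, and cross terms integrate to 0.
So ∫_{-π}^{π} f(x)^2 dx = 3^2 · π + 2^2 · π = (9 + 4)π.
Divide by 2π: (9 + 4)/2 = 13/2.
By Parseval, this equals Σ |c_n|^2.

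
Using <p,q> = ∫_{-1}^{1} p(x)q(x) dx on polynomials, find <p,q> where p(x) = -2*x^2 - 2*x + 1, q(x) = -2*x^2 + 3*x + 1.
<p,q> = -46/15

Expand the product: p(x)·q(x) = 4*x^4 - 2*x^3 - 10*x^2 + x + 1.
∫_{-1}^{1} of each monomial x^k gives [2/(k+1) if k even, 0 if k odd]. Integrating term-by-term (or equivalently evaluating the antiderivative F(x) = 4*x^5/5 - x^4/2 - 10*x^3/3 + x^2/2 + x at the endpoints):
  F(1) − F(−1) = -23/15 − (23/15) = -46/15.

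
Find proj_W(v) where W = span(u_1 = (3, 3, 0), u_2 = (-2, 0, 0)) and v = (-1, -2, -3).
proj_W(v) = (-1, -2, 0)

Set up U = [u_1 | ... | u_2] ∈ R^(3×2). The projector onto W = col(U) is P = U (U^T U)^(-1) U^T.
Compute U^T U =
  [18, -6]
  [-6, 4],
and U^T v = (-9, 2).
Solve U^T U · c = U^T v for the coefficients: c = (-2/3, -1/2). The projection is proj_W(v) = U c.
Check: (v - proj_W(v)) · u_1 = 0  (should be 0).
Check: (v - proj_W(v)) · u_2 = 0  (should be 0).
Result: proj_W(v) = (-1, -2, 0).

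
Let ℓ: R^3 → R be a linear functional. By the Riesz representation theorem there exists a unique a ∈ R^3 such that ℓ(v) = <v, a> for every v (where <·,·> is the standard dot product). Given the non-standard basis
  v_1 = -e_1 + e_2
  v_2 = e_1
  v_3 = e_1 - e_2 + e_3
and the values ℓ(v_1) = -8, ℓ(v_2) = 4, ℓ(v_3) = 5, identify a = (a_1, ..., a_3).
a = (4, -4, -3)

Write a = (a_1, ..., a_3) in the standard basis. For each basis vector v_i, ℓ(v_i) = <v_i, a> is a linear equation in the a_j's. Collect the n equations into a matrix system V a = ℓ, where row i of V is v_i (expressed in the standard basis). Since V is invertible (lower-triangular with 1s on the diagonal, up to permutation), solve by back-substitution:
  V =
[[-1, 1, 0],
 [1, 0, 0],
 [1, -1, 1]]
  V a = (-8, 4, 5)
Solving gives a = (4, -4, -3).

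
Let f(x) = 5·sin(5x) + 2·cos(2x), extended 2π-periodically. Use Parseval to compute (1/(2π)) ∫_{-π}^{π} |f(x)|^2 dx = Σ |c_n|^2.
Σ |c_n|^2 = 29/2

Expand |f|^2 and use orthogonality of {sin(nx), cos(mx)} on [-π, π]:
  ∫_{-π}^{π} sin(nx)^2 dx = π, ∫ cos(mx)^2 dx = π, and cross terms integrate to 0.
So ∫_{-π}^{π} f(x)^2 dx = 5^2 · π + 2^2 · π = (25 + 4)π.
Divide by 2π: (25 + 4)/2 = 29/2.
By Parseval, this equals Σ |c_n|^2.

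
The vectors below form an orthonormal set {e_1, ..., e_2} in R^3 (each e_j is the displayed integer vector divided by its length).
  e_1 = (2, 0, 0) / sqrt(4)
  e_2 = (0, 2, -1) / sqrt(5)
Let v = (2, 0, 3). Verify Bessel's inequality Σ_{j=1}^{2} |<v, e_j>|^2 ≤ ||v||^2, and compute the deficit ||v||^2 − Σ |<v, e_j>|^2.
Σ |<v, e_j>|^2 = 29/5; ||v||^2 = 13; deficit = 36/5

Write each e_j = u_j / sqrt(<u_j, u_j>) where u_j is the displayed integer vector. Then <v, e_j> = <v, u_j> / sqrt(<u_j, u_j>), so |<v, e_j>|^2 = <v, u_j>^2 / <u_j, u_j>.
Coefficients: <v, e_1> = 4/sqrt(4), <v, e_2> = -3/sqrt(5).
Square and sum: Σ |<v, e_j>|^2 = 29/5.
Compute ||v||^2 = v·v = 13.
Deficit = 13 − 29/5 = 36/5 ≥ 0, confirming Bessel's inequality. (The deficit equals ||v − Σ <v,e_j> e_j||^2, the squared distance from v to span{e_j}.)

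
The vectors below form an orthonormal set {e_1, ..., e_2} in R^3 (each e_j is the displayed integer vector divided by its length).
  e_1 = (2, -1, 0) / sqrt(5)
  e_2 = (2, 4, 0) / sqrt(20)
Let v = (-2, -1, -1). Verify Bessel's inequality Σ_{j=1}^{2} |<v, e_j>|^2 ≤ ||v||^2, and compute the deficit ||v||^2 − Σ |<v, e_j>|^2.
Σ |<v, e_j>|^2 = 5; ||v||^2 = 6; deficit = 1

Write each e_j = u_j / sqrt(<u_j, u_j>) where u_j is the displayed integer vector. Then <v, e_j> = <v, u_j> / sqrt(<u_j, u_j>), so |<v, e_j>|^2 = <v, u_j>^2 / <u_j, u_j>.
Coefficients: <v, e_1> = -3/sqrt(5), <v, e_2> = -8/sqrt(20).
Square and sum: Σ |<v, e_j>|^2 = 5.
Compute ||v||^2 = v·v = 6.
Deficit = 6 − 5 = 1 ≥ 0, confirming Bessel's inequality. (The deficit equals ||v − Σ <v,e_j> e_j||^2, the squared distance from v to span{e_j}.)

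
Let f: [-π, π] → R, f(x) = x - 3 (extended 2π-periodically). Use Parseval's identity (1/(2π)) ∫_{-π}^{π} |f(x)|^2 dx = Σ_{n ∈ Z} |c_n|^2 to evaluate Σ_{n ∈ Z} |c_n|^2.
Σ |c_n|^2 = π^2/3 + 9

Expand and integrate term by term over [-π, π]:
  ∫ (x)^2 dx = 1·(2π^3/3); ∫ 2·1·(-3)·x dx = 0 (odd integrand); ∫ (-3)^2 dx = 9·2π.
So (1/(2π)) ∫_{-π}^{π} (x - 3)^2 dx = 1π^2/3 + 9 = π^2/3 + 9.
Parseval ⇒ Σ |c_n|^2 = π^2/3 + 9.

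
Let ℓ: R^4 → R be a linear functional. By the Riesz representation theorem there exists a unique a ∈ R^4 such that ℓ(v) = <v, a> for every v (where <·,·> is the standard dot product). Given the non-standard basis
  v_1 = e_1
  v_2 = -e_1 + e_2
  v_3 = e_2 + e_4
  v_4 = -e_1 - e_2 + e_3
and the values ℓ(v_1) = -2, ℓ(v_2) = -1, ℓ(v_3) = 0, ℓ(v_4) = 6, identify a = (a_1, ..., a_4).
a = (-2, -3, 1, 3)

Write a = (a_1, ..., a_4) in the standard basis. For each basis vector v_i, ℓ(v_i) = <v_i, a> is a linear equation in the a_j's. Collect the n equations into a matrix system V a = ℓ, where row i of V is v_i (expressed in the standard basis). Since V is invertible (lower-triangular with 1s on the diagonal, up to permutation), solve by back-substitution:
  V =
[[1, 0, 0, 0],
 [-1, 1, 0, 0],
 [0, 1, 0, 1],
 [-1, -1, 1, 0]]
  V a = (-2, -1, 0, 6)
Solving gives a = (-2, -3, 1, 3).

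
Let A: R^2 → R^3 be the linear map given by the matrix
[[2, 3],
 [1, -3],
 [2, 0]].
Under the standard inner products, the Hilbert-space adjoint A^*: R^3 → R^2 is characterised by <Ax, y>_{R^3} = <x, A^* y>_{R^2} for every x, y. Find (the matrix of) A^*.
A^* = A^T =
[[2, 1, 2],
 [3, -3, 0]]

For real matrices with standard dot products, the defining identity <Ax, y> = <x, A^* y> gives (Ax)^T y = x^T (A^*) y, i.e. x^T A^T y = x^T (A^*) y. Since this holds for all x, y, we must have A^* = A^T. Therefore
A^* =
[[2, 1, 2],
 [3, -3, 0]].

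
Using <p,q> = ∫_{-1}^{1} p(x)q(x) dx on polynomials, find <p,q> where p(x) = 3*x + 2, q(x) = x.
<p,q> = 2

Expand the product: p(x)·q(x) = 3*x^2 + 2*x.
∫_{-1}^{1} of each monomial x^k gives [2/(k+1) if k even, 0 if k odd]. Integrating term-by-term (or equivalently evaluating the antiderivative F(x) = x^3 + x^2 at the endpoints):
  F(1) − F(−1) = 2 − (0) = 2.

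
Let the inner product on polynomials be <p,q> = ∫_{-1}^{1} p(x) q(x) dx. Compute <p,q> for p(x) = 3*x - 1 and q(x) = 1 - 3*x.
<p,q> = -8

Expand the product: p(x)·q(x) = -9*x^2 + 6*x - 1.
∫_{-1}^{1} of each monomial x^k gives [2/(k+1) if k even, 0 if k odd]. Integrating term-by-term (or equivalently evaluating the antiderivative F(x) = -3*x^3 + 3*x^2 - x at the endpoints):
  F(1) − F(−1) = -1 − (7) = -8.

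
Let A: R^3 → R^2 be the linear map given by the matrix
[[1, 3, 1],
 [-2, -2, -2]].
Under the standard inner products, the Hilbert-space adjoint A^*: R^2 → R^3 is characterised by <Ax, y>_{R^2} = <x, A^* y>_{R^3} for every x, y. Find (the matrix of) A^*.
A^* = A^T =
[[1, -2],
 [3, -2],
 [1, -2]]

For real matrices with standard dot products, the defining identity <Ax, y> = <x, A^* y> gives (Ax)^T y = x^T (A^*) y, i.e. x^T A^T y = x^T (A^*) y. Since this holds for all x, y, we must have A^* = A^T. Therefore
A^* =
[[1, -2],
 [3, -2],
 [1, -2]].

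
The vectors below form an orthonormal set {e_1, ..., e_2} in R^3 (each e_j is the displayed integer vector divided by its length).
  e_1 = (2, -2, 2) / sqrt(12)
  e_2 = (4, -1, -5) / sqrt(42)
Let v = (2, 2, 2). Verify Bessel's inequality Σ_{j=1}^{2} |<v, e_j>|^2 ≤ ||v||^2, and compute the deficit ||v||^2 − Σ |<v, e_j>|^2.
Σ |<v, e_j>|^2 = 12/7; ||v||^2 = 12; deficit = 72/7

Write each e_j = u_j / sqrt(<u_j, u_j>) where u_j is the displayed integer vector. Then <v, e_j> = <v, u_j> / sqrt(<u_j, u_j>), so |<v, e_j>|^2 = <v, u_j>^2 / <u_j, u_j>.
Coefficients: <v, e_1> = 4/sqrt(12), <v, e_2> = -4/sqrt(42).
Square and sum: Σ |<v, e_j>|^2 = 12/7.
Compute ||v||^2 = v·v = 12.
Deficit = 12 − 12/7 = 72/7 ≥ 0, confirming Bessel's inequality. (The deficit equals ||v − Σ <v,e_j> e_j||^2, the squared distance from v to span{e_j}.)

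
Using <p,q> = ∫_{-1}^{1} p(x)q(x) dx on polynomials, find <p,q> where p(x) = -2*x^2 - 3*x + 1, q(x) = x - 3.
<p,q> = -4

Expand the product: p(x)·q(x) = -2*x^3 + 3*x^2 + 10*x - 3.
∫_{-1}^{1} of each monomial x^k gives [2/(k+1) if k even, 0 if k odd]. Integrating term-by-term (or equivalently evaluating the antiderivative F(x) = -x^4/2 + x^3 + 5*x^2 - 3*x at the endpoints):
  F(1) − F(−1) = 5/2 − (13/2) = -4.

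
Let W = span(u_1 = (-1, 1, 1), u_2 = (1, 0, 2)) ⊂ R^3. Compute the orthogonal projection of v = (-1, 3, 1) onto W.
proj_W(v) = (-13/7, 12/7, 10/7)

Set up U = [u_1 | ... | u_2] ∈ R^(3×2). The projector onto W = col(U) is P = U (U^T U)^(-1) U^T.
Compute U^T U =
  [3, 1]
  [1, 5],
and U^T v = (5, 1).
Solve U^T U · c = U^T v for the coefficients: c = (12/7, -1/7). The projection is proj_W(v) = U c.
Check: (v - proj_W(v)) · u_1 = 0  (should be 0).
Check: (v - proj_W(v)) · u_2 = 0  (should be 0).
Result: proj_W(v) = (-13/7, 12/7, 10/7).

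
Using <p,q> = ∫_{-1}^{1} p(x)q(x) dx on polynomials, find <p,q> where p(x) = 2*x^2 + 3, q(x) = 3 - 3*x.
<p,q> = 22

Expand the product: p(x)·q(x) = -6*x^3 + 6*x^2 - 9*x + 9.
∫_{-1}^{1} of each monomial x^k gives [2/(k+1) if k even, 0 if k odd]. Integrating term-by-term (or equivalently evaluating the antiderivative F(x) = -3*x^4/2 + 2*x^3 - 9*x^2/2 + 9*x at the endpoints):
  F(1) − F(−1) = 5 − (-17) = 22.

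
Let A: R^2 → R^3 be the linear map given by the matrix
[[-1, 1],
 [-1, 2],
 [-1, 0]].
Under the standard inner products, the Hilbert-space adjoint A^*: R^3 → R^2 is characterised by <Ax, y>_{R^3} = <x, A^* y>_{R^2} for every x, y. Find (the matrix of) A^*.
A^* = A^T =
[[-1, -1, -1],
 [1, 2, 0]]

For real matrices with standard dot products, the defining identity <Ax, y> = <x, A^* y> gives (Ax)^T y = x^T (A^*) y, i.e. x^T A^T y = x^T (A^*) y. Since this holds for all x, y, we must have A^* = A^T. Therefore
A^* =
[[-1, -1, -1],
 [1, 2, 0]].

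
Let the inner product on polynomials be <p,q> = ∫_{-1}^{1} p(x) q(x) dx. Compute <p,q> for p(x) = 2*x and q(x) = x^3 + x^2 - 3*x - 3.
<p,q> = -16/5

Expand the product: p(x)·q(x) = 2*x^4 + 2*x^3 - 6*x^2 - 6*x.
∫_{-1}^{1} of each monomial x^k gives [2/(k+1) if k even, 0 if k odd]. Integrating term-by-term (or equivalently evaluating the antiderivative F(x) = 2*x^5/5 + x^4/2 - 2*x^3 - 3*x^2 at the endpoints):
  F(1) − F(−1) = -41/10 − (-9/10) = -16/5.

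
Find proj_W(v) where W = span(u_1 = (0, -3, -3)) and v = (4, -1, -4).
proj_W(v) = (0, -5/2, -5/2)

Set up U = [u_1 | ... | u_1] ∈ R^(3×1). The projector onto W = col(U) is P = U (U^T U)^(-1) U^T.
Compute U^T U =
  [18],
and U^T v = (15).
Solve U^T U · c = U^T v for the coefficients: c = (5/6). The projection is proj_W(v) = U c.
Check: (v - proj_W(v)) · u_1 = 0  (should be 0).
Result: proj_W(v) = (0, -5/2, -5/2).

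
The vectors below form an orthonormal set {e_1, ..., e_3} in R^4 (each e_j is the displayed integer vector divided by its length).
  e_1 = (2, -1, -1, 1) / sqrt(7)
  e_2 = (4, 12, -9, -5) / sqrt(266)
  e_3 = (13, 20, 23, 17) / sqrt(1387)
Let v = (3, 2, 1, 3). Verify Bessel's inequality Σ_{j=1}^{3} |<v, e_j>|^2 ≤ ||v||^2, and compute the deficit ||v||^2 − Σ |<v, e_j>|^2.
Σ |<v, e_j>|^2 = 1647/73; ||v||^2 = 23; deficit = 32/73

Write each e_j = u_j / sqrt(<u_j, u_j>) where u_j is the displayed integer vector. Then <v, e_j> = <v, u_j> / sqrt(<u_j, u_j>), so |<v, e_j>|^2 = <v, u_j>^2 / <u_j, u_j>.
Coefficients: <v, e_1> = 6/sqrt(7), <v, e_2> = 12/sqrt(266), <v, e_3> = 153/sqrt(1387).
Square and sum: Σ |<v, e_j>|^2 = 1647/73.
Compute ||v||^2 = v·v = 23.
Deficit = 23 − 1647/73 = 32/73 ≥ 0, confirming Bessel's inequality. (The deficit equals ||v − Σ <v,e_j> e_j||^2, the squared distance from v to span{e_j}.)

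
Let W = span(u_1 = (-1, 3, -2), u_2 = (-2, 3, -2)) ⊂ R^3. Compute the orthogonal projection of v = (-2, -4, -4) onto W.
proj_W(v) = (-2, -12/13, 8/13)

Set up U = [u_1 | ... | u_2] ∈ R^(3×2). The projector onto W = col(U) is P = U (U^T U)^(-1) U^T.
Compute U^T U =
  [14, 15]
  [15, 17],
and U^T v = (-2, 0).
Solve U^T U · c = U^T v for the coefficients: c = (-34/13, 30/13). The projection is proj_W(v) = U c.
Check: (v - proj_W(v)) · u_1 = 0  (should be 0).
Check: (v - proj_W(v)) · u_2 = 0  (should be 0).
Result: proj_W(v) = (-2, -12/13, 8/13).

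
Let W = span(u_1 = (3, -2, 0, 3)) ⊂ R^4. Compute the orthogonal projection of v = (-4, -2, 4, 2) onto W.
proj_W(v) = (-3/11, 2/11, 0, -3/11)

Set up U = [u_1 | ... | u_1] ∈ R^(4×1). The projector onto W = col(U) is P = U (U^T U)^(-1) U^T.
Compute U^T U =
  [22],
and U^T v = (-2).
Solve U^T U · c = U^T v for the coefficients: c = (-1/11). The projection is proj_W(v) = U c.
Check: (v - proj_W(v)) · u_1 = 0  (should be 0).
Result: proj_W(v) = (-3/11, 2/11, 0, -3/11).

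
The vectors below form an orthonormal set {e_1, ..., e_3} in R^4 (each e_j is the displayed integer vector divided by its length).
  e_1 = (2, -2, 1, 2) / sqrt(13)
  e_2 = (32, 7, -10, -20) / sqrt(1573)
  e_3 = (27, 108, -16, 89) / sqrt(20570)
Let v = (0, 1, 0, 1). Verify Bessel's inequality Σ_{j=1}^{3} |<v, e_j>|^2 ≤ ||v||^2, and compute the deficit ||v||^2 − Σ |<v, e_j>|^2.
Σ |<v, e_j>|^2 = 339/170; ||v||^2 = 2; deficit = 1/170

Write each e_j = u_j / sqrt(<u_j, u_j>) where u_j is the displayed integer vector. Then <v, e_j> = <v, u_j> / sqrt(<u_j, u_j>), so |<v, e_j>|^2 = <v, u_j>^2 / <u_j, u_j>.
Coefficients: <v, e_1> = 0/sqrt(13), <v, e_2> = -13/sqrt(1573), <v, e_3> = 197/sqrt(20570).
Square and sum: Σ |<v, e_j>|^2 = 339/170.
Compute ||v||^2 = v·v = 2.
Deficit = 2 − 339/170 = 1/170 ≥ 0, confirming Bessel's inequality. (The deficit equals ||v − Σ <v,e_j> e_j||^2, the squared distance from v to span{e_j}.)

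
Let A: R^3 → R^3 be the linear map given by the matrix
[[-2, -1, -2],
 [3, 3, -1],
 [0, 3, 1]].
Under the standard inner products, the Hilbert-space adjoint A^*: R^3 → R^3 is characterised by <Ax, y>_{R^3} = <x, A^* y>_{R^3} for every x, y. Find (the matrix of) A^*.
A^* = A^T =
[[-2, 3, 0],
 [-1, 3, 3],
 [-2, -1, 1]]

For real matrices with standard dot products, the defining identity <Ax, y> = <x, A^* y> gives (Ax)^T y = x^T (A^*) y, i.e. x^T A^T y = x^T (A^*) y. Since this holds for all x, y, we must have A^* = A^T. Therefore
A^* =
[[-2, 3, 0],
 [-1, 3, 3],
 [-2, -1, 1]].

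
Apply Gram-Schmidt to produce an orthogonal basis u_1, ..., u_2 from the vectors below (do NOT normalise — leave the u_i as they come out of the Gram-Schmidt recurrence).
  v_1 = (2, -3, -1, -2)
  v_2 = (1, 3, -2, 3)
Orthogonal basis:
  u_1 = (2, -3, -1, -2)
  u_2 = (20/9, 7/6, -47/18, 16/9)

Apply the Gram-Schmidt recurrence
  u_1 = v_1
  u_i = v_i − Σ_{j<i} ((v_i · u_j) / (u_j · u_j)) · u_j.

Step by step this gives:
  u_1 = (2, -3, -1, -2)
  u_2 = (20/9, 7/6, -47/18, 16/9)

Orthogonality check:
  u_2 · u_1 = 0 (should be 0)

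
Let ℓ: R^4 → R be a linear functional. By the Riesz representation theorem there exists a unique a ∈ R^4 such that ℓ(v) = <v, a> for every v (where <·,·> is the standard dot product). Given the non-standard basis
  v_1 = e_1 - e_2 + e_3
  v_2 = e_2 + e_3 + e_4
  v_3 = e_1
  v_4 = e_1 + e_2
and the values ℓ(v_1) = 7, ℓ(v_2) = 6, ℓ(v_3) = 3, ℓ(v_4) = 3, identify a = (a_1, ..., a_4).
a = (3, 0, 4, 2)

Write a = (a_1, ..., a_4) in the standard basis. For each basis vector v_i, ℓ(v_i) = <v_i, a> is a linear equation in the a_j's. Collect the n equations into a matrix system V a = ℓ, where row i of V is v_i (expressed in the standard basis). Since V is invertible (lower-triangular with 1s on the diagonal, up to permutation), solve by back-substitution:
  V =
[[1, -1, 1, 0],
 [0, 1, 1, 1],
 [1, 0, 0, 0],
 [1, 1, 0, 0]]
  V a = (7, 6, 3, 3)
Solving gives a = (3, 0, 4, 2).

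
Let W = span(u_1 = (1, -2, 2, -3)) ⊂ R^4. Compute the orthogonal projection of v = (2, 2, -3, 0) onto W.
proj_W(v) = (-4/9, 8/9, -8/9, 4/3)

Set up U = [u_1 | ... | u_1] ∈ R^(4×1). The projector onto W = col(U) is P = U (U^T U)^(-1) U^T.
Compute U^T U =
  [18],
and U^T v = (-8).
Solve U^T U · c = U^T v for the coefficients: c = (-4/9). The projection is proj_W(v) = U c.
Check: (v - proj_W(v)) · u_1 = 0  (should be 0).
Result: proj_W(v) = (-4/9, 8/9, -8/9, 4/3).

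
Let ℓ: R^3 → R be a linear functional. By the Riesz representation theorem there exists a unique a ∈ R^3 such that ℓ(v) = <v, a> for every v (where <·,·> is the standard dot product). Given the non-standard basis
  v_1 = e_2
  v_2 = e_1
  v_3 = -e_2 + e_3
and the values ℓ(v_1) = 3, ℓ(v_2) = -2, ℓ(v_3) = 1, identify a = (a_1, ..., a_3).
a = (-2, 3, 4)

Write a = (a_1, ..., a_3) in the standard basis. For each basis vector v_i, ℓ(v_i) = <v_i, a> is a linear equation in the a_j's. Collect the n equations into a matrix system V a = ℓ, where row i of V is v_i (expressed in the standard basis). Since V is invertible (lower-triangular with 1s on the diagonal, up to permutation), solve by back-substitution:
  V =
[[0, 1, 0],
 [1, 0, 0],
 [0, -1, 1]]
  V a = (3, -2, 1)
Solving gives a = (-2, 3, 4).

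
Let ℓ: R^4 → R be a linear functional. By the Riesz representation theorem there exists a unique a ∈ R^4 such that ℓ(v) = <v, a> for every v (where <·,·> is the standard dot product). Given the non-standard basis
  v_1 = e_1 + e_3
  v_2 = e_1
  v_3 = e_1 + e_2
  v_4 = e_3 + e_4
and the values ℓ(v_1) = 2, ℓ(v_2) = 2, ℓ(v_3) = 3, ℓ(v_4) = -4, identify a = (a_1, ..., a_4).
a = (2, 1, 0, -4)

Write a = (a_1, ..., a_4) in the standard basis. For each basis vector v_i, ℓ(v_i) = <v_i, a> is a linear equation in the a_j's. Collect the n equations into a matrix system V a = ℓ, where row i of V is v_i (expressed in the standard basis). Since V is invertible (lower-triangular with 1s on the diagonal, up to permutation), solve by back-substitution:
  V =
[[1, 0, 1, 0],
 [1, 0, 0, 0],
 [1, 1, 0, 0],
 [0, 0, 1, 1]]
  V a = (2, 2, 3, -4)
Solving gives a = (2, 1, 0, -4).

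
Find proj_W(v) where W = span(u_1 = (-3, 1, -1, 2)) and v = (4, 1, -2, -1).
proj_W(v) = (11/5, -11/15, 11/15, -22/15)

Set up U = [u_1 | ... | u_1] ∈ R^(4×1). The projector onto W = col(U) is P = U (U^T U)^(-1) U^T.
Compute U^T U =
  [15],
and U^T v = (-11).
Solve U^T U · c = U^T v for the coefficients: c = (-11/15). The projection is proj_W(v) = U c.
Check: (v - proj_W(v)) · u_1 = 0  (should be 0).
Result: proj_W(v) = (11/5, -11/15, 11/15, -22/15).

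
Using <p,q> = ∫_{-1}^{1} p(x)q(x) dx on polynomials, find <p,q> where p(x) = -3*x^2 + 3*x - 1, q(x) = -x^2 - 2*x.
<p,q> = -32/15

Expand the product: p(x)·q(x) = 3*x^4 + 3*x^3 - 5*x^2 + 2*x.
∫_{-1}^{1} of each monomial x^k gives [2/(k+1) if k even, 0 if k odd]. Integrating term-by-term (or equivalently evaluating the antiderivative F(x) = 3*x^5/5 + 3*x^4/4 - 5*x^3/3 + x^2 at the endpoints):
  F(1) − F(−1) = 41/60 − (169/60) = -32/15.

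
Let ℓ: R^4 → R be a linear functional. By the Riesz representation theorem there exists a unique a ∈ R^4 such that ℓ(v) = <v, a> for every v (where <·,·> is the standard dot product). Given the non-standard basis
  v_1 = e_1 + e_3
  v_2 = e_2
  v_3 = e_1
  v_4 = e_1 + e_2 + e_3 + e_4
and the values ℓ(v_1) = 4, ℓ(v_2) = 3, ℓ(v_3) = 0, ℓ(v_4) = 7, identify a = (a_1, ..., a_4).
a = (0, 3, 4, 0)

Write a = (a_1, ..., a_4) in the standard basis. For each basis vector v_i, ℓ(v_i) = <v_i, a> is a linear equation in the a_j's. Collect the n equations into a matrix system V a = ℓ, where row i of V is v_i (expressed in the standard basis). Since V is invertible (lower-triangular with 1s on the diagonal, up to permutation), solve by back-substitution:
  V =
[[1, 0, 1, 0],
 [0, 1, 0, 0],
 [1, 0, 0, 0],
 [1, 1, 1, 1]]
  V a = (4, 3, 0, 7)
Solving gives a = (0, 3, 4, 0).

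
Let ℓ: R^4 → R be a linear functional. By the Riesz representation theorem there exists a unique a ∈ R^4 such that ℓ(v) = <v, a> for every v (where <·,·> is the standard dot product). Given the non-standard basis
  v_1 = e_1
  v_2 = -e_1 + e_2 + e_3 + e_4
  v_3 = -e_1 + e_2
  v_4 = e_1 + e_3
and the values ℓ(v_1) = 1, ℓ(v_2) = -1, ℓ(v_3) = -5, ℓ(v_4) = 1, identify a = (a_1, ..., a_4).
a = (1, -4, 0, 4)

Write a = (a_1, ..., a_4) in the standard basis. For each basis vector v_i, ℓ(v_i) = <v_i, a> is a linear equation in the a_j's. Collect the n equations into a matrix system V a = ℓ, where row i of V is v_i (expressed in the standard basis). Since V is invertible (lower-triangular with 1s on the diagonal, up to permutation), solve by back-substitution:
  V =
[[1, 0, 0, 0],
 [-1, 1, 1, 1],
 [-1, 1, 0, 0],
 [1, 0, 1, 0]]
  V a = (1, -1, -5, 1)
Solving gives a = (1, -4, 0, 4).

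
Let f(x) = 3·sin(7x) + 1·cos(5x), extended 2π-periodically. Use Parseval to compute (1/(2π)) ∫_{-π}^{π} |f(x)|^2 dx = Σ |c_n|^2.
Σ |c_n|^2 = 5

Expand |f|^2 and use orthogonality of {sin(nx), cos(mx)} on [-π, π]:
  ∫_{-π}^{π} sin(nx)^2 dx = π, ∫ cos(mx)^2 dx = π, and cross terms integrate to 0.
So ∫_{-π}^{π} f(x)^2 dx = 3^2 · π + 1^2 · π = (9 + 1)π.
Divide by 2π: (9 + 1)/2 = 5.
By Parseval, this equals Σ |c_n|^2.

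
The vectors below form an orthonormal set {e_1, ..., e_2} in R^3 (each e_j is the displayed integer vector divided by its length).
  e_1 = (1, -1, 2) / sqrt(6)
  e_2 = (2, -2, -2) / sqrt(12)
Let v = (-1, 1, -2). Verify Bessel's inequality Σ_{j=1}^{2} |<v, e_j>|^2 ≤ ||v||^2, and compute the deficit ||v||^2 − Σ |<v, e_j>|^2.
Σ |<v, e_j>|^2 = 6; ||v||^2 = 6; deficit = 0

Write each e_j = u_j / sqrt(<u_j, u_j>) where u_j is the displayed integer vector. Then <v, e_j> = <v, u_j> / sqrt(<u_j, u_j>), so |<v, e_j>|^2 = <v, u_j>^2 / <u_j, u_j>.
Coefficients: <v, e_1> = -6/sqrt(6), <v, e_2> = 0/sqrt(12).
Square and sum: Σ |<v, e_j>|^2 = 6.
Compute ||v||^2 = v·v = 6.
Deficit = 6 − 6 = 0 ≥ 0, confirming Bessel's inequality. (The deficit equals ||v − Σ <v,e_j> e_j||^2, the squared distance from v to span{e_j}.)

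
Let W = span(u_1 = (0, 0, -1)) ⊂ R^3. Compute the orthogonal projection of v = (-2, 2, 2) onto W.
proj_W(v) = (0, 0, 2)

Set up U = [u_1 | ... | u_1] ∈ R^(3×1). The projector onto W = col(U) is P = U (U^T U)^(-1) U^T.
Compute U^T U =
  [1],
and U^T v = (-2).
Solve U^T U · c = U^T v for the coefficients: c = (-2). The projection is proj_W(v) = U c.
Check: (v - proj_W(v)) · u_1 = 0  (should be 0).
Result: proj_W(v) = (0, 0, 2).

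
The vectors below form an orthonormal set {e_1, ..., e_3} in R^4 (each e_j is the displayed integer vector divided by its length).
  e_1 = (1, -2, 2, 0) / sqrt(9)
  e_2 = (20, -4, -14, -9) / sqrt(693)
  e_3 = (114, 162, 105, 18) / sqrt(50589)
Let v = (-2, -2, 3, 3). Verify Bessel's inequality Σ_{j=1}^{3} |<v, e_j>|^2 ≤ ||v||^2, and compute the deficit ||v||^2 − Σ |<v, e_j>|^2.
Σ |<v, e_j>|^2 = 1642/73; ||v||^2 = 26; deficit = 256/73

Write each e_j = u_j / sqrt(<u_j, u_j>) where u_j is the displayed integer vector. Then <v, e_j> = <v, u_j> / sqrt(<u_j, u_j>), so |<v, e_j>|^2 = <v, u_j>^2 / <u_j, u_j>.
Coefficients: <v, e_1> = 8/sqrt(9), <v, e_2> = -101/sqrt(693), <v, e_3> = -183/sqrt(50589).
Square and sum: Σ |<v, e_j>|^2 = 1642/73.
Compute ||v||^2 = v·v = 26.
Deficit = 26 − 1642/73 = 256/73 ≥ 0, confirming Bessel's inequality. (The deficit equals ||v − Σ <v,e_j> e_j||^2, the squared distance from v to span{e_j}.)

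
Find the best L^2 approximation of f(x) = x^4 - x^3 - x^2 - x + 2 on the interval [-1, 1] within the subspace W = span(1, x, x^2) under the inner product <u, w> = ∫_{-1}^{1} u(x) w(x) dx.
g(x) = -x^2/7 - 8*x/5 + 67/35

The best approximation g ∈ W is the orthogonal projection of f onto W. Writing g = a_0 + a_1 x + a_2 x^2, the coefficients solve the normal equations G · a = b where
  G_{ij} = <φ_i, φ_j> and b_i = <f, φ_i>, with φ_0 = 1, φ_1 = x, φ_2 = x^2.
G =
  [2, 0, 2/3]
  [0, 2/3, 0]
  [2/3, 0, 2/5],
b = (56/15, -16/15, 128/105).
Solving gives a_0 = 67/35, a_1 = -8/5, a_2 = -1/7, so
  g(x) = -x^2/7 - 8*x/5 + 67/35.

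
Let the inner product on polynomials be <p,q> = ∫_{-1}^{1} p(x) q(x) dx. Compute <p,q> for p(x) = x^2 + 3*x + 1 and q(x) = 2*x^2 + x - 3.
<p,q> = -58/15

Expand the product: p(x)·q(x) = 2*x^4 + 7*x^3 + 2*x^2 - 8*x - 3.
∫_{-1}^{1} of each monomial x^k gives [2/(k+1) if k even, 0 if k odd]. Integrating term-by-term (or equivalently evaluating the antiderivative F(x) = 2*x^5/5 + 7*x^4/4 + 2*x^3/3 - 4*x^2 - 3*x at the endpoints):
  F(1) − F(−1) = -251/60 − (-19/60) = -58/15.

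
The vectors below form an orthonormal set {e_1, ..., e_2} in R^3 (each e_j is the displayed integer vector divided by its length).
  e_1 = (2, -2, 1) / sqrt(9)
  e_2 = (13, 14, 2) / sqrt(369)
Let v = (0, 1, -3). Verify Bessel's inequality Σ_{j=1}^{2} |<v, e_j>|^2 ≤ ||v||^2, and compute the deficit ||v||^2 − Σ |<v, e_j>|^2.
Σ |<v, e_j>|^2 = 121/41; ||v||^2 = 10; deficit = 289/41

Write each e_j = u_j / sqrt(<u_j, u_j>) where u_j is the displayed integer vector. Then <v, e_j> = <v, u_j> / sqrt(<u_j, u_j>), so |<v, e_j>|^2 = <v, u_j>^2 / <u_j, u_j>.
Coefficients: <v, e_1> = -5/sqrt(9), <v, e_2> = 8/sqrt(369).
Square and sum: Σ |<v, e_j>|^2 = 121/41.
Compute ||v||^2 = v·v = 10.
Deficit = 10 − 121/41 = 289/41 ≥ 0, confirming Bessel's inequality. (The deficit equals ||v − Σ <v,e_j> e_j||^2, the squared distance from v to span{e_j}.)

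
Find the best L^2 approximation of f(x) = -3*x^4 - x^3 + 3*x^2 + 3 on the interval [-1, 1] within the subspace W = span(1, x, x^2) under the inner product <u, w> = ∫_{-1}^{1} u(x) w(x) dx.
g(x) = 3*x^2/7 - 3*x/5 + 114/35

The best approximation g ∈ W is the orthogonal projection of f onto W. Writing g = a_0 + a_1 x + a_2 x^2, the coefficients solve the normal equations G · a = b where
  G_{ij} = <φ_i, φ_j> and b_i = <f, φ_i>, with φ_0 = 1, φ_1 = x, φ_2 = x^2.
G =
  [2, 0, 2/3]
  [0, 2/3, 0]
  [2/3, 0, 2/5],
b = (34/5, -2/5, 82/35).
Solving gives a_0 = 114/35, a_1 = -3/5, a_2 = 3/7, so
  g(x) = 3*x^2/7 - 3*x/5 + 114/35.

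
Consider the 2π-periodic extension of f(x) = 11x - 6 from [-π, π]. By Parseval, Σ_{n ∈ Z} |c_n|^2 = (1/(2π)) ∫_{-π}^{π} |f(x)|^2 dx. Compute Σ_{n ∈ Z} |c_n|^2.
Σ |c_n|^2 = 121π^2/3 + 36

Expand and integrate term by term over [-π, π]:
  ∫ (11x)^2 dx = 121·(2π^3/3); ∫ 2·11·(-6)·x dx = 0 (odd integrand); ∫ (-6)^2 dx = 36·2π.
So (1/(2π)) ∫_{-π}^{π} (11x - 6)^2 dx = 121π^2/3 + 36 = 121π^2/3 + 36.
Parseval ⇒ Σ |c_n|^2 = 121π^2/3 + 36.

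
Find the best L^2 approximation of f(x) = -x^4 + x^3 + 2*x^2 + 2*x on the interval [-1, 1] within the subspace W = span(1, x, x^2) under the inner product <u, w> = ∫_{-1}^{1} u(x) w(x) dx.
g(x) = 8*x^2/7 + 13*x/5 + 3/35

The best approximation g ∈ W is the orthogonal projection of f onto W. Writing g = a_0 + a_1 x + a_2 x^2, the coefficients solve the normal equations G · a = b where
  G_{ij} = <φ_i, φ_j> and b_i = <f, φ_i>, with φ_0 = 1, φ_1 = x, φ_2 = x^2.
G =
  [2, 0, 2/3]
  [0, 2/3, 0]
  [2/3, 0, 2/5],
b = (14/15, 26/15, 18/35).
Solving gives a_0 = 3/35, a_1 = 13/5, a_2 = 8/7, so
  g(x) = 8*x^2/7 + 13*x/5 + 3/35.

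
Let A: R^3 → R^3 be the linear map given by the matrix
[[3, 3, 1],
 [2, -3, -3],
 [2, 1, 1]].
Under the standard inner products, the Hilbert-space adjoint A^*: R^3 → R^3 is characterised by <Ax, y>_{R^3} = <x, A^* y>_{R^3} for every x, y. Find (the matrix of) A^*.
A^* = A^T =
[[3, 2, 2],
 [3, -3, 1],
 [1, -3, 1]]

For real matrices with standard dot products, the defining identity <Ax, y> = <x, A^* y> gives (Ax)^T y = x^T (A^*) y, i.e. x^T A^T y = x^T (A^*) y. Since this holds for all x, y, we must have A^* = A^T. Therefore
A^* =
[[3, 2, 2],
 [3, -3, 1],
 [1, -3, 1]].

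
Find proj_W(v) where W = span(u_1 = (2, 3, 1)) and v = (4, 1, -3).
proj_W(v) = (8/7, 12/7, 4/7)

Set up U = [u_1 | ... | u_1] ∈ R^(3×1). The projector onto W = col(U) is P = U (U^T U)^(-1) U^T.
Compute U^T U =
  [14],
and U^T v = (8).
Solve U^T U · c = U^T v for the coefficients: c = (4/7). The projection is proj_W(v) = U c.
Check: (v - proj_W(v)) · u_1 = 0  (should be 0).
Result: proj_W(v) = (8/7, 12/7, 4/7).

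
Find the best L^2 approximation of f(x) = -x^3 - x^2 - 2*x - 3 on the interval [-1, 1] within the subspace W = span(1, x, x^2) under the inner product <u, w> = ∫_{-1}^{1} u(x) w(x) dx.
g(x) = -x^2 - 13*x/5 - 3

The best approximation g ∈ W is the orthogonal projection of f onto W. Writing g = a_0 + a_1 x + a_2 x^2, the coefficients solve the normal equations G · a = b where
  G_{ij} = <φ_i, φ_j> and b_i = <f, φ_i>, with φ_0 = 1, φ_1 = x, φ_2 = x^2.
G =
  [2, 0, 2/3]
  [0, 2/3, 0]
  [2/3, 0, 2/5],
b = (-20/3, -26/15, -12/5).
Solving gives a_0 = -3, a_1 = -13/5, a_2 = -1, so
  g(x) = -x^2 - 13*x/5 - 3.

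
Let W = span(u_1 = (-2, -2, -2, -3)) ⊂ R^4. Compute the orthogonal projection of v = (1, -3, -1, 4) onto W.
proj_W(v) = (4/7, 4/7, 4/7, 6/7)

Set up U = [u_1 | ... | u_1] ∈ R^(4×1). The projector onto W = col(U) is P = U (U^T U)^(-1) U^T.
Compute U^T U =
  [21],
and U^T v = (-6).
Solve U^T U · c = U^T v for the coefficients: c = (-2/7). The projection is proj_W(v) = U c.
Check: (v - proj_W(v)) · u_1 = 0  (should be 0).
Result: proj_W(v) = (4/7, 4/7, 4/7, 6/7).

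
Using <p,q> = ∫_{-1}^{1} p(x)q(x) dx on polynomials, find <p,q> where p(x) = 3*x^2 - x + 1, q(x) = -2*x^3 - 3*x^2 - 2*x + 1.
<p,q> = 8/15

Expand the product: p(x)·q(x) = -6*x^5 - 7*x^4 - 5*x^3 + 2*x^2 - 3*x + 1.
∫_{-1}^{1} of each monomial x^k gives [2/(k+1) if k even, 0 if k odd]. Integrating term-by-term (or equivalently evaluating the antiderivative F(x) = -x^6 - 7*x^5/5 - 5*x^4/4 + 2*x^3/3 - 3*x^2/2 + x at the endpoints):
  F(1) − F(−1) = -209/60 − (-241/60) = 8/15.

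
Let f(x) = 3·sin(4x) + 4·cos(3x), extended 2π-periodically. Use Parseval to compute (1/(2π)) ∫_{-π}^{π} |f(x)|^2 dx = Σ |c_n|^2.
Σ |c_n|^2 = 25/2

Expand |f|^2 and use orthogonality of {sin(nx), cos(mx)} on [-π, π]:
  ∫_{-π}^{π} sin(nx)^2 dx = π, ∫ cos(mx)^2 dx = π, and cross terms integrate to 0.
So ∫_{-π}^{π} f(x)^2 dx = 3^2 · π + 4^2 · π = (9 + 16)π.
Divide by 2π: (9 + 16)/2 = 25/2.
By Parseval, this equals Σ |c_n|^2.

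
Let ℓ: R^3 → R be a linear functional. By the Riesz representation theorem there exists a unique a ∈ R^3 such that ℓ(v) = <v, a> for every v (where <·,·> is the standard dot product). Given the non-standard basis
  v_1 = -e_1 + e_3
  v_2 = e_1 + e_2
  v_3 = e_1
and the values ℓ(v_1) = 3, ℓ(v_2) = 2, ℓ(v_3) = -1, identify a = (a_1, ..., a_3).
a = (-1, 3, 2)

Write a = (a_1, ..., a_3) in the standard basis. For each basis vector v_i, ℓ(v_i) = <v_i, a> is a linear equation in the a_j's. Collect the n equations into a matrix system V a = ℓ, where row i of V is v_i (expressed in the standard basis). Since V is invertible (lower-triangular with 1s on the diagonal, up to permutation), solve by back-substitution:
  V =
[[-1, 0, 1],
 [1, 1, 0],
 [1, 0, 0]]
  V a = (3, 2, -1)
Solving gives a = (-1, 3, 2).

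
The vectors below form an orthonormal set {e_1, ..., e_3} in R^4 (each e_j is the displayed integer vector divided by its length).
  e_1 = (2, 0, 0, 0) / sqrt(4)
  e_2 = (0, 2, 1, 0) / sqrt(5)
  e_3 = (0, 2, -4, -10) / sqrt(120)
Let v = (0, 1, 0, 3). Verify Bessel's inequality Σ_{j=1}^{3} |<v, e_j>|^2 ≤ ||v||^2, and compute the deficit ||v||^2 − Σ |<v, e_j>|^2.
Σ |<v, e_j>|^2 = 22/3; ||v||^2 = 10; deficit = 8/3

Write each e_j = u_j / sqrt(<u_j, u_j>) where u_j is the displayed integer vector. Then <v, e_j> = <v, u_j> / sqrt(<u_j, u_j>), so |<v, e_j>|^2 = <v, u_j>^2 / <u_j, u_j>.
Coefficients: <v, e_1> = 0/sqrt(4), <v, e_2> = 2/sqrt(5), <v, e_3> = -28/sqrt(120).
Square and sum: Σ |<v, e_j>|^2 = 22/3.
Compute ||v||^2 = v·v = 10.
Deficit = 10 − 22/3 = 8/3 ≥ 0, confirming Bessel's inequality. (The deficit equals ||v − Σ <v,e_j> e_j||^2, the squared distance from v to span{e_j}.)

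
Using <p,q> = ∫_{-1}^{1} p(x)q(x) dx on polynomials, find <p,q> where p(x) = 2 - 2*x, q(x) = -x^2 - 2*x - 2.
<p,q> = -20/3

Expand the product: p(x)·q(x) = 2*x^3 + 2*x^2 - 4.
∫_{-1}^{1} of each monomial x^k gives [2/(k+1) if k even, 0 if k odd]. Integrating term-by-term (or equivalently evaluating the antiderivative F(x) = x^4/2 + 2*x^3/3 - 4*x at the endpoints):
  F(1) − F(−1) = -17/6 − (23/6) = -20/3.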